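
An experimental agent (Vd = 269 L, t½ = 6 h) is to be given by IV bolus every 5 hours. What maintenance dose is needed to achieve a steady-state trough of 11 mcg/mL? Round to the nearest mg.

τ/t½ = 5/6 ≈ 0.83333, so f = (1/2)^(5/6) ≈ 0.561231.
Cmin,ss = (D/Vd)·f/(1−f), so D = Cmin,ss·Vd·(1−f)/f.
D = 11 × 269 × (1−f)/f ≈ 11 × 269 × 0.78180 ≈ 2313.35 mg.

2313 mg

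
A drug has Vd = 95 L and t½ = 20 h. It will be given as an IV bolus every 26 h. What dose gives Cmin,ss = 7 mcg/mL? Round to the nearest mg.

972 mg

τ/t½ = 26/20 ≈ 1.3, so f = (1/2)^(26/20) ≈ 0.406126.
Cmin,ss = (D/Vd)·f/(1−f), so D = Cmin,ss·Vd·(1−f)/f.
D = 7 × 95 × (1−f)/f ≈ 7 × 95 × 1.46229 ≈ 972.42 mg.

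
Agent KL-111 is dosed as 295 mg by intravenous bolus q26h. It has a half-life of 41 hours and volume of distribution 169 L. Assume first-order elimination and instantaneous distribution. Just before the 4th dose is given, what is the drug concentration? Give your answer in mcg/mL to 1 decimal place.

2.3 mcg/mL

f = (1/2)^(τ/t½) = (1/2)^(26/41) ≈ 0.6443.
C₀ = D/Vd = 295/169 ≈ 1.746 mcg/mL.
Before the 4th dose, 3 doses have been given. Superposition: Cmin = C₀·(f + f² + … + f^3).
≈ 1.746 × (0.6443 + 0.4151 + 0.2675) ≈ 1.746 × 1.3269 ≈ 2.317 mcg/mL.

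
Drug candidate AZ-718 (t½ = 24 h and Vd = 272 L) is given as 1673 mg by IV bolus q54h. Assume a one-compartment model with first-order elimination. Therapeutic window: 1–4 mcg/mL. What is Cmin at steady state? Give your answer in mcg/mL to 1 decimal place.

τ/t½ = 54/24 ≈ 2.25, so fraction remaining f = (1/2)^(54/24) ≈ 0.2102.
Each bolus raises the concentration by D/Vd = 1673/272 ≈ 6.151 mcg/mL.
Steady-state trough Cmin,ss = C₀·f/(1−f) ≈ 6.151 × 0.2102/0.7898 ≈ 1.637 mcg/mL.
Trough 1.6 mcg/mL vs MEC 1 mcg/mL: adequate.

1.6 mcg/mL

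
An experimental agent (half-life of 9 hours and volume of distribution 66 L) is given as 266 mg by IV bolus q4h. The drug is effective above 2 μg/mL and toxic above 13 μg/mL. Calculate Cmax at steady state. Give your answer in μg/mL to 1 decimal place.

15.2 μg/mL

τ/t½ = 4/9 ≈ 0.44444, so fraction remaining f = (1/2)^(4/9) ≈ 0.7349.
Accumulation ratio R = 1/(1 − f) ≈ 1/0.2651 ≈ 3.7722.
Single-dose peak C₀ = D/Vd = 266/66 ≈ 4.030 μg/mL.
Steady-state peak Cmax,ss = C₀·R ≈ 4.030 × 3.7722 ≈ 15.202 μg/mL.
Peak 15.2 μg/mL vs MTC 13 μg/mL: exceeds toxic threshold.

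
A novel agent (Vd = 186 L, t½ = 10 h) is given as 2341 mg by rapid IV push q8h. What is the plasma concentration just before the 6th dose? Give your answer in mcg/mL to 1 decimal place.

15.9 mcg/mL

f = (1/2)^(τ/t½) = (1/2)^(8/10) ≈ 0.5743.
C₀ = D/Vd = 2341/186 ≈ 12.586 mcg/mL.
Before the 6th dose, 5 doses have been given. Superposition: Cmin = C₀·(f + f² + … + f^5).
≈ 12.586 × (0.5743 + 0.3298 + 0.1894 + 0.1088 + 0.0625) ≈ 12.586 × 1.2648 ≈ 15.919 mcg/mL.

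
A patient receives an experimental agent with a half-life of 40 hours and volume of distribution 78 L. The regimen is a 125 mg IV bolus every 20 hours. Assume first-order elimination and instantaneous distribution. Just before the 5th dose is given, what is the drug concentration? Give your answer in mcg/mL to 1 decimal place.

f = (1/2)^(τ/t½) = (1/2)^(20/40) ≈ 0.7071.
C₀ = D/Vd = 125/78 ≈ 1.603 mcg/mL.
Before the 5th dose, 4 doses have been given. Superposition: Cmin = C₀·(f + f² + … + f^4).
≈ 1.603 × (0.7071 + 0.5000 + 0.3535 + 0.2500) ≈ 1.603 × 1.8106 ≈ 2.902 mcg/mL.

2.9 mcg/mL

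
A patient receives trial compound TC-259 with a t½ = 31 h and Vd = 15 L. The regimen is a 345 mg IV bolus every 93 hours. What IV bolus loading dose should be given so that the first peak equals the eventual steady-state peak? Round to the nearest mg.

f = (1/2)^(93/31) ≈ 0.125000; accumulation ratio R = 1/(1−f) ≈ 1.14286.
Loading dose to hit Cmax,ss on first dose: D_load = D_maint·R ≈ 345 × 1.14286 ≈ 394.29 mg.

394 mg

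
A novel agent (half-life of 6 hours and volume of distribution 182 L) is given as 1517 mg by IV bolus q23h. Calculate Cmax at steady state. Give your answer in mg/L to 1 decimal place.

Over one 23-h interval, 23/6 ≈ 3.8333 half-lives elapse, leaving f ≈ 0.0702 of each dose.
Accumulation ratio R = 1/(1 − f) ≈ 1/0.9298 ≈ 1.0755.
Each bolus raises the concentration by D/Vd = 1517/182 ≈ 8.335 mg/L.
Steady-state peak Cmax,ss = C₀·R ≈ 8.335 × 1.0755 ≈ 8.964 mg/L.

9.0 mg/L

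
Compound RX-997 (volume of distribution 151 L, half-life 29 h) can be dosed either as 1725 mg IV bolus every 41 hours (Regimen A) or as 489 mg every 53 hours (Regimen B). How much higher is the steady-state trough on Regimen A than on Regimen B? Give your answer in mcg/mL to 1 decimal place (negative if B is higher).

Regimen A: f = (1/2)^(41/29) ≈ 0.3753; Cmin,ss = (1725/151)·f/(1−f) ≈ 6.863 mcg/mL.
Regimen B: f = (1/2)^(53/29) ≈ 0.2817; Cmin,ss = (489/151)·f/(1−f) ≈ 1.270 mcg/mL.
Difference ≈ 6.863 − 1.270 ≈ 5.593 mcg/mL.

5.6 mcg/mL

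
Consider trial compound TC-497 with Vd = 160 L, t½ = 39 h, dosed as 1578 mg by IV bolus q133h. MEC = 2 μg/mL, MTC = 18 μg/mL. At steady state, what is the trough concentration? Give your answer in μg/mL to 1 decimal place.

1.0 μg/mL

τ/t½ = 133/39 ≈ 3.4103, so fraction remaining f = (1/2)^(133/39) ≈ 0.0941.
At steady state, accumulation factor R = 1/(1 − e^(−kτ)) ≈ 1.1039.
Single-dose peak C₀ = D/Vd = 1578/160 ≈ 9.863 μg/mL.
Steady-state peak Cmax,ss = C₀·R ≈ 9.863 × 1.1039 ≈ 10.888 μg/mL.
One interval later, Cmin,ss = Cmax,ss·e^(−kτ) ≈ 10.888 × 0.0941 ≈ 1.025 μg/mL.
Trough 1.0 μg/mL vs MEC 2 μg/mL: subtherapeutic.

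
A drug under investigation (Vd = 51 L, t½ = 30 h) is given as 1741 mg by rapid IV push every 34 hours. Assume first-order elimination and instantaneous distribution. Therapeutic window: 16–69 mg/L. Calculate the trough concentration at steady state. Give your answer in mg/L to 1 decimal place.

k = ln2/t½ = ln2/30 ≈ 0.023105 h⁻¹; fraction remaining f = e^(−kτ) = e^(−0.023105×34) ≈ 0.4559.
At steady state, accumulation factor R = 1/(1 − e^(−kτ)) ≈ 1.8379.
Single-dose peak C₀ = D/Vd = 1741/51 ≈ 34.137 mg/L.
Cmax,ss = C₀/(1 − f) ≈ 34.137/0.5441 ≈ 62.740 mg/L.
Steady-state trough Cmin,ss = Cmax,ss·f ≈ 62.740 × 0.4559 ≈ 28.603 mg/L.
Trough 28.6 mg/L vs MEC 16 mg/L: adequate.

28.6 mg/L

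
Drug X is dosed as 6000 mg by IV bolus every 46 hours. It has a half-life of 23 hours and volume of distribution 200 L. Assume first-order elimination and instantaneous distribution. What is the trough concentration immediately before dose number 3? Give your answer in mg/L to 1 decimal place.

9.4 mg/L

f = (1/2)^(τ/t½) = (1/2)^(46/23) ≈ 0.2500.
C₀ = D/Vd = 6000/200 ≈ 30.000 mg/L.
Before the 3rd dose, 2 doses have been given. Superposition: Cmin = C₀·(f + f²).
≈ 30.000 × (0.2500 + 0.0625) ≈ 30.000 × 0.3125 ≈ 9.375 mg/L.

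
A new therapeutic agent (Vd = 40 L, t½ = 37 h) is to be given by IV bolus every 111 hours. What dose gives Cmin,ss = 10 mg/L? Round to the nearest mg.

2800 mg

τ/t½ = 111/37 ≈ 3, so f = (1/2)^(111/37) ≈ 0.125000.
Cmin,ss = (D/Vd)·f/(1−f), so D = Cmin,ss·Vd·(1−f)/f.
D = 10 × 40 × (1−f)/f ≈ 10 × 40 × 7.00000 ≈ 2800.00 mg.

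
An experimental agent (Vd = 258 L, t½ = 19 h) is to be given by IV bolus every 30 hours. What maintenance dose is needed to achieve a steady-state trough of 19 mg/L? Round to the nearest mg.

τ/t½ = 30/19 ≈ 1.5789, so f = (1/2)^(30/19) ≈ 0.334726.
Cmin,ss = (D/Vd)·f/(1−f), so D = Cmin,ss·Vd·(1−f)/f.
D = 19 × 258 × (1−f)/f ≈ 19 × 258 × 1.98752 ≈ 9742.82 mg.

9743 mg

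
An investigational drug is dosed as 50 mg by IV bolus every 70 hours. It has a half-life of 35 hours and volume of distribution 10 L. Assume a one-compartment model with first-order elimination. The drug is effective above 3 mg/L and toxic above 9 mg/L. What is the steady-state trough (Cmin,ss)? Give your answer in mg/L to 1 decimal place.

τ = 70 h = 2 half-lives, so f = (1/2)^2 = 0.25.
At steady state, R = 1/(1 − 0.25) = 4/3.
Single-dose peak C₀ = D/Vd = 50/10 = 5 mg/L.
Steady-state peak Cmax,ss = C₀·R = 5 × 4/3 ≈ 6.667 mg/L.
Steady-state trough Cmin,ss = Cmax,ss·f ≈ 6.667 × 0.25 ≈ 1.667 mg/L.
Trough 1.7 mg/L vs MEC 3 mg/L: subtherapeutic.

1.7 mg/L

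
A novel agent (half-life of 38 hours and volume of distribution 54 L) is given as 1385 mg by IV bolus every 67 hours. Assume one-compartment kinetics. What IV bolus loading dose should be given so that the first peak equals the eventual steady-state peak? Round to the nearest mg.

f = (1/2)^(67/38) ≈ 0.294603; accumulation ratio R = 1/(1−f) ≈ 1.41764.
Loading dose to hit Cmax,ss on first dose: D_load = D_maint·R ≈ 1385 × 1.41764 ≈ 1963.43 mg.

1963 mg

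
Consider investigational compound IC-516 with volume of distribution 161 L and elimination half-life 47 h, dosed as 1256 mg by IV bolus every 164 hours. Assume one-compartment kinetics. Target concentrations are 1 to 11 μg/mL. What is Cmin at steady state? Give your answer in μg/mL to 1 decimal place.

Over one 164-h interval, 164/47 ≈ 3.4894 half-lives elapse, leaving f ≈ 0.0890 of each dose.
At steady state, accumulation factor R = 1/(1 − e^(−kτ)) ≈ 1.0977.
Single-dose peak C₀ = D/Vd = 1256/161 ≈ 7.801 μg/mL.
Steady-state peak Cmax,ss = C₀·R ≈ 7.801 × 1.0977 ≈ 8.563 μg/mL.
Steady-state trough Cmin,ss = Cmax,ss·f ≈ 8.563 × 0.0890 ≈ 0.762 μg/mL.
Trough 0.8 μg/mL vs MEC 1 μg/mL: subtherapeutic.

0.8 μg/mL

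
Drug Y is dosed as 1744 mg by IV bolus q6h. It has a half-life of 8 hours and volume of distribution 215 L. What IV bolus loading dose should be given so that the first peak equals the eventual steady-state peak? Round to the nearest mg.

4302 mg

f = (1/2)^(6/8) ≈ 0.594604; accumulation ratio R = 1/(1−f) ≈ 2.46672.
Loading dose to hit Cmax,ss on first dose: D_load = D_maint·R ≈ 1744 × 2.46672 ≈ 4301.96 mg.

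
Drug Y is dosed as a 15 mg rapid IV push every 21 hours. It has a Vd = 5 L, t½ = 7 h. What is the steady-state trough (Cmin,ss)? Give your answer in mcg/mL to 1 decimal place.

The dosing interval is 3 half-lives, so f = 2^(−3) = 0.125.
Accumulation ratio R = 1/(1 − f) = 1/0.875 = 8/7.
Single-dose peak C₀ = D/Vd = 15/5 = 3 mcg/mL.
Steady-state peak Cmax,ss = C₀·R = 3 × 8/7 ≈ 3.429 mcg/mL.
Steady-state trough Cmin,ss = Cmax,ss·f ≈ 3.429 × 0.125 ≈ 0.429 mcg/mL.

0.4 mcg/mL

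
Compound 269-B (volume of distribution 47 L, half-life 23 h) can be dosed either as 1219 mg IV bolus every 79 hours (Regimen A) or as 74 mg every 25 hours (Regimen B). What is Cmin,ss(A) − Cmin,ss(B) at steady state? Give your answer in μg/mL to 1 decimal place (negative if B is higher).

1.2 μg/mL

Regimen A: f = (1/2)^(79/23) ≈ 0.0925; Cmin,ss = (1219/47)·f/(1−f) ≈ 2.644 μg/mL.
Regimen B: f = (1/2)^(25/23) ≈ 0.4708; Cmin,ss = (74/47)·f/(1−f) ≈ 1.401 μg/mL.
Difference ≈ 2.644 − 1.401 ≈ 1.243 μg/mL.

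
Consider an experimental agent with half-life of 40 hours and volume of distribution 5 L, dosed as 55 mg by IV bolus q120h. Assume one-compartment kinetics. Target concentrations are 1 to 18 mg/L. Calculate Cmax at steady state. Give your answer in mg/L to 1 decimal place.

12.6 mg/L

The dosing interval is 3 half-lives, so f = 2^(−3) = 0.125.
At steady state, R = 1/(1 − 0.125) = 8/7.
Single-dose peak C₀ = D/Vd = 55/5 = 11 mg/L.
Steady-state peak Cmax,ss = C₀·R = 11 × 8/7 ≈ 12.571 mg/L.
Peak 12.6 mg/L vs MTC 18 mg/L: below toxic threshold.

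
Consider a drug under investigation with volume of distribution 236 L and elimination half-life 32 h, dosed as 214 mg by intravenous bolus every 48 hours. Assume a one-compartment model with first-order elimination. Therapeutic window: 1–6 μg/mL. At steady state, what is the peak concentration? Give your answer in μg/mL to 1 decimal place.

1.4 μg/mL

k = ln2/t½ = ln2/32 ≈ 0.021661 h⁻¹; fraction remaining f = e^(−kτ) = e^(−0.021661×48) ≈ 0.3536.
Accumulation ratio R = 1/(1 − f) ≈ 1/0.6464 ≈ 1.5470.
Each bolus raises the concentration by D/Vd = 214/236 ≈ 0.907 μg/mL.
Steady-state peak Cmax,ss = C₀·R ≈ 0.907 × 1.5470 ≈ 1.403 μg/mL.
Peak 1.4 μg/mL vs MTC 6 μg/mL: below toxic threshold.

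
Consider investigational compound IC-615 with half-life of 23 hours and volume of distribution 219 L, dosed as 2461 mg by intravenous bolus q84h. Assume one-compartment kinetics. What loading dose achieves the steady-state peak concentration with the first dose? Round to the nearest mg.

f = (1/2)^(84/23) ≈ 0.079540; accumulation ratio R = 1/(1−f) ≈ 1.08641.
Loading dose to hit Cmax,ss on first dose: D_load = D_maint·R ≈ 2461 × 1.08641 ≈ 2673.66 mg.

2674 mg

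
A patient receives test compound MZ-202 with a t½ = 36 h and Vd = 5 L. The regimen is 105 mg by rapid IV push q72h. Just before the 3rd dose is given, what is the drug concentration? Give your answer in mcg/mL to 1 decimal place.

6.6 mcg/mL

f = (1/2)^(τ/t½) = (1/2)^(72/36) ≈ 0.2500.
C₀ = D/Vd = 105/5 ≈ 21.000 mcg/mL.
Before the 3rd dose, 2 doses have been given. Superposition: Cmin = C₀·(f + f²).
≈ 21.000 × (0.2500 + 0.0625) ≈ 21.000 × 0.3125 ≈ 6.562 mcg/mL.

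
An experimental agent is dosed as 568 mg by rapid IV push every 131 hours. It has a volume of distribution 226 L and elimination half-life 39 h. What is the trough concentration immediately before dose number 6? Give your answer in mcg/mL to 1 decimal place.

0.3 mcg/mL

f = (1/2)^(τ/t½) = (1/2)^(131/39) ≈ 0.0975.
C₀ = D/Vd = 568/226 ≈ 2.513 mcg/mL.
Before the 6th dose, 5 doses have been given. Superposition: Cmin = C₀·(f + f² + … + f^5).
≈ 2.513 × (0.0975 + 0.0095 + 0.0009 + 0.0001 + 0.0000) ≈ 2.513 × 0.1080 ≈ 0.271 mcg/mL.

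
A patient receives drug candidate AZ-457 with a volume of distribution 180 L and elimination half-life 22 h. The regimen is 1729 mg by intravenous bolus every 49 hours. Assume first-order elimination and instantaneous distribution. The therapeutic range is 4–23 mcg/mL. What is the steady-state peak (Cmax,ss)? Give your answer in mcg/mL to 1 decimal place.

k = ln2/t½ = ln2/22 ≈ 0.031507 h⁻¹; fraction remaining f = e^(−kτ) = e^(−0.031507×49) ≈ 0.2136.
At steady state, accumulation factor R = 1/(1 − e^(−kτ)) ≈ 1.2716.
Each bolus raises the concentration by D/Vd = 1729/180 ≈ 9.606 mcg/mL.
Steady-state peak Cmax,ss = C₀·R ≈ 9.606 × 1.2716 ≈ 12.215 mcg/mL.
Peak 12.2 mcg/mL vs MTC 23 mcg/mL: below toxic threshold.

12.2 mcg/mL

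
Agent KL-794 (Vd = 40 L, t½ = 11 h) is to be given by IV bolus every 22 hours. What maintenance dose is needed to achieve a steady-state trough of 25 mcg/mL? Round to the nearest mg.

τ/t½ = 22/11 ≈ 2, so f = (1/2)^(22/11) ≈ 0.250000.
Cmin,ss = (D/Vd)·f/(1−f), so D = Cmin,ss·Vd·(1−f)/f.
D = 25 × 40 × (1−f)/f ≈ 25 × 40 × 3.00000 ≈ 3000.00 mg.

3000 mg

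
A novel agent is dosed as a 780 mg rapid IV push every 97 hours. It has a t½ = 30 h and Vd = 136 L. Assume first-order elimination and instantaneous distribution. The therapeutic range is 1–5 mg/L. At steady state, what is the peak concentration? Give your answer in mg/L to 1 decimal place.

τ/t½ = 97/30 ≈ 3.2333, so fraction remaining f = (1/2)^(97/30) ≈ 0.1063.
Accumulation ratio R = 1/(1 − f) ≈ 1/0.8937 ≈ 1.1189.
Each bolus raises the concentration by D/Vd = 780/136 ≈ 5.735 mg/L.
Steady-state peak Cmax,ss = C₀·R ≈ 5.735 × 1.1189 ≈ 6.417 mg/L.
Peak 6.4 mg/L vs MTC 5 mg/L: exceeds toxic threshold.

6.4 mg/L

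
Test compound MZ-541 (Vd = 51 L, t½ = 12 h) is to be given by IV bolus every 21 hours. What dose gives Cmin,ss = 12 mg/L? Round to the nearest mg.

τ/t½ = 21/12 ≈ 1.75, so f = (1/2)^(21/12) ≈ 0.297302.
Cmin,ss = (D/Vd)·f/(1−f), so D = Cmin,ss·Vd·(1−f)/f.
D = 12 × 51 × (1−f)/f ≈ 12 × 51 × 2.36358 ≈ 1446.51 mg.

1447 mg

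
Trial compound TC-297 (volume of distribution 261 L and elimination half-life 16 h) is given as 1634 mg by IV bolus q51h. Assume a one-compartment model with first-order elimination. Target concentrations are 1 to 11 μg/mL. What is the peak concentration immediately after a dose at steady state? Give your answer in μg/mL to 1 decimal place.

k = ln2/t½ = ln2/16 ≈ 0.043322 h⁻¹; fraction remaining f = e^(−kτ) = e^(−0.043322×51) ≈ 0.1098.
Accumulation ratio R = 1/(1 − f) ≈ 1/0.8902 ≈ 1.1233.
Each bolus raises the concentration by D/Vd = 1634/261 ≈ 6.261 μg/mL.
Steady-state peak Cmax,ss = C₀·R ≈ 6.261 × 1.1233 ≈ 7.033 μg/mL.
Peak 7.0 μg/mL vs MTC 11 μg/mL: below toxic threshold.

7.0 μg/mL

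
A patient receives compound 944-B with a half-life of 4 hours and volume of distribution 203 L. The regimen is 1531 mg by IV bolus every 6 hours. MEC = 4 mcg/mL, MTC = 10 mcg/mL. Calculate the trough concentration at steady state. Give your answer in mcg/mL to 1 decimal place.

τ/t½ = 6/4 ≈ 1.5, so fraction remaining f = (1/2)^(6/4) ≈ 0.3536.
Single-dose peak C₀ = D/Vd = 1531/203 ≈ 7.542 mcg/mL.
Steady-state trough Cmin,ss = C₀·f/(1−f) ≈ 7.542 × 0.3536/0.6464 ≈ 4.126 mcg/mL.
Trough 4.1 mcg/mL vs MEC 4 mcg/mL: adequate.

4.1 mcg/mL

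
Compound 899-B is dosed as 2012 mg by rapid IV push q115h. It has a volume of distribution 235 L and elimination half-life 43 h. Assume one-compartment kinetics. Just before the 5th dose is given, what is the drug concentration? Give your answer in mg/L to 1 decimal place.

f = (1/2)^(τ/t½) = (1/2)^(115/43) ≈ 0.1566.
C₀ = D/Vd = 2012/235 ≈ 8.562 mg/L.
Before the 5th dose, 4 doses have been given. Superposition: Cmin = C₀·(f + f² + … + f^4).
≈ 8.562 × (0.1566 + 0.0245 + 0.0038 + 0.0006) ≈ 8.562 × 0.1855 ≈ 1.588 mg/L.

1.6 mg/L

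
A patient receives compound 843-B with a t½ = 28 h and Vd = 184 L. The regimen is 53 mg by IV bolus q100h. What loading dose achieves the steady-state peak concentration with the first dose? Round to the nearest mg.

f = (1/2)^(100/28) ≈ 0.084119; accumulation ratio R = 1/(1−f) ≈ 1.09184.
Loading dose to hit Cmax,ss on first dose: D_load = D_maint·R ≈ 53 × 1.09184 ≈ 57.87 mg.

58 mg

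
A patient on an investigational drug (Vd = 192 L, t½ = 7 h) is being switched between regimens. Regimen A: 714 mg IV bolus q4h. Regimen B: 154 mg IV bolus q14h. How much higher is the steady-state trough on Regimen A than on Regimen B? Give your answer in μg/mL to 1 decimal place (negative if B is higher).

7.4 μg/mL

Regimen A: f = (1/2)^(4/7) ≈ 0.6730; Cmin,ss = (714/192)·f/(1−f) ≈ 7.654 μg/mL.
Regimen B: f = (1/2)^(14/7) ≈ 0.2500; Cmin,ss = (154/192)·f/(1−f) ≈ 0.267 μg/mL.
Difference ≈ 7.654 − 0.267 ≈ 7.387 μg/mL.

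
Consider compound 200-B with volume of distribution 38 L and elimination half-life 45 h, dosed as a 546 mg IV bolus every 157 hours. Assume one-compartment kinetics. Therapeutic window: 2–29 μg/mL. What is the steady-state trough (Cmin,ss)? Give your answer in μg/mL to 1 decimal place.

τ/t½ = 157/45 ≈ 3.4889, so fraction remaining f = (1/2)^(157/45) ≈ 0.0891.
Accumulation ratio R = 1/(1 − f) ≈ 1/0.9109 ≈ 1.0978.
Each bolus raises the concentration by D/Vd = 546/38 ≈ 14.368 μg/mL.
Cmax,ss = C₀/(1 − f) ≈ 14.368/0.9109 ≈ 15.773 μg/mL.
Steady-state trough Cmin,ss = Cmax,ss·f ≈ 15.773 × 0.0891 ≈ 1.405 μg/mL.
Trough 1.4 μg/mL vs MEC 2 μg/mL: subtherapeutic.

1.4 μg/mL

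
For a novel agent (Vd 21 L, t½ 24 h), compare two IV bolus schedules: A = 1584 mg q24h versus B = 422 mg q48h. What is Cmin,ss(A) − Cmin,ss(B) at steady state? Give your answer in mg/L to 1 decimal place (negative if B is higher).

68.7 mg/L

Regimen A: f = (1/2)^(24/24) ≈ 0.5000; Cmin,ss = (1584/21)·f/(1−f) ≈ 75.429 mg/L.
Regimen B: f = (1/2)^(48/24) ≈ 0.2500; Cmin,ss = (422/21)·f/(1−f) ≈ 6.698 mg/L.
Difference ≈ 75.429 − 6.698 ≈ 68.731 mg/L.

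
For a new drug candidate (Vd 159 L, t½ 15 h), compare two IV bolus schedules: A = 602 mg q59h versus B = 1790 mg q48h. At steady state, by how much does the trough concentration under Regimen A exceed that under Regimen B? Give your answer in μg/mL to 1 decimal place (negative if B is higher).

-1.1 μg/mL

Regimen A: f = (1/2)^(59/15) ≈ 0.0655; Cmin,ss = (602/159)·f/(1−f) ≈ 0.265 μg/mL.
Regimen B: f = (1/2)^(48/15) ≈ 0.1088; Cmin,ss = (1790/159)·f/(1−f) ≈ 1.374 μg/mL.
Difference ≈ 0.265 − 1.374 ≈ -1.109 μg/mL.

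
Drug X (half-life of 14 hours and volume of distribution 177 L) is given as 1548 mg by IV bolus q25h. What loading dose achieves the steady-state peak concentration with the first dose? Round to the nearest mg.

2180 mg

f = (1/2)^(25/14) ≈ 0.290032; accumulation ratio R = 1/(1−f) ≈ 1.40851.
Loading dose to hit Cmax,ss on first dose: D_load = D_maint·R ≈ 1548 × 1.40851 ≈ 2180.37 mg.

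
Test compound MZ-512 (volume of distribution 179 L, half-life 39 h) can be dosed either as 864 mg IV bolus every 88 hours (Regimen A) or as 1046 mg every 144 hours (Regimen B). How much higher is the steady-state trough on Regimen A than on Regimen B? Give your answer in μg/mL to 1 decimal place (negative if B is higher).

Regimen A: f = (1/2)^(88/39) ≈ 0.2093; Cmin,ss = (864/179)·f/(1−f) ≈ 1.278 μg/mL.
Regimen B: f = (1/2)^(144/39) ≈ 0.0774; Cmin,ss = (1046/179)·f/(1−f) ≈ 0.490 μg/mL.
Difference ≈ 1.278 − 0.490 ≈ 0.788 μg/mL.

0.8 μg/mL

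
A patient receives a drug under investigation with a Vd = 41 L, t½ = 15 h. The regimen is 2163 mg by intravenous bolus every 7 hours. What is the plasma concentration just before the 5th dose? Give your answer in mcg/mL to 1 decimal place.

100.3 mcg/mL

f = (1/2)^(τ/t½) = (1/2)^(7/15) ≈ 0.7236.
C₀ = D/Vd = 2163/41 ≈ 52.756 mcg/mL.
Before the 5th dose, 4 doses have been given. Superposition: Cmin = C₀·(f + f² + … + f^4).
≈ 52.756 × (0.7236 + 0.5236 + 0.3789 + 0.2742) ≈ 52.756 × 1.9003 ≈ 100.252 mcg/mL.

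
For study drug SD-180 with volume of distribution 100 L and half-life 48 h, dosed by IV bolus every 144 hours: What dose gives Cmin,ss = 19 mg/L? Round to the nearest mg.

13300 mg

τ/t½ = 144/48 ≈ 3, so f = (1/2)^(144/48) ≈ 0.125000.
Cmin,ss = (D/Vd)·f/(1−f), so D = Cmin,ss·Vd·(1−f)/f.
D = 19 × 100 × (1−f)/f ≈ 19 × 100 × 7.00000 ≈ 13300.00 mg.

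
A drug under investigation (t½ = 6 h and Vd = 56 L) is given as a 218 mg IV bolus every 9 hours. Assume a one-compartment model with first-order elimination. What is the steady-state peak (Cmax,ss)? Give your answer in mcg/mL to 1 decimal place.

6.0 mcg/mL

τ/t½ = 9/6 ≈ 1.5, so fraction remaining f = (1/2)^(9/6) ≈ 0.3536.
Accumulation ratio R = 1/(1 − f) ≈ 1/0.6464 ≈ 1.5470.
Single-dose peak C₀ = D/Vd = 218/56 ≈ 3.893 mcg/mL.
Steady-state peak Cmax,ss = C₀·R ≈ 3.893 × 1.5470 ≈ 6.022 mcg/mL.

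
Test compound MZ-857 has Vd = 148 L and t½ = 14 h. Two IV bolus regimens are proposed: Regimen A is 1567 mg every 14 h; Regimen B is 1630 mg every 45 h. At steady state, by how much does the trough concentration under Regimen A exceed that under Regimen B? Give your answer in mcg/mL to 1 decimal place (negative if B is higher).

Regimen A: f = (1/2)^(14/14) ≈ 0.5000; Cmin,ss = (1567/148)·f/(1−f) ≈ 10.588 mcg/mL.
Regimen B: f = (1/2)^(45/14) ≈ 0.1077; Cmin,ss = (1630/148)·f/(1−f) ≈ 1.329 mcg/mL.
Difference ≈ 10.588 − 1.329 ≈ 9.259 mcg/mL.

9.3 mcg/mL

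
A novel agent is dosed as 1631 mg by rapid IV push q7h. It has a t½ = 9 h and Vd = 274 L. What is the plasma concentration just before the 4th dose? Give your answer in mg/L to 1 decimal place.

6.7 mg/L

f = (1/2)^(τ/t½) = (1/2)^(7/9) ≈ 0.5833.
C₀ = D/Vd = 1631/274 ≈ 5.953 mg/L.
Before the 4th dose, 3 doses have been given. Superposition: Cmin = C₀·(f + f² + … + f^3).
≈ 5.953 × (0.5833 + 0.3402 + 0.1985) ≈ 5.953 × 1.1220 ≈ 6.679 mg/L.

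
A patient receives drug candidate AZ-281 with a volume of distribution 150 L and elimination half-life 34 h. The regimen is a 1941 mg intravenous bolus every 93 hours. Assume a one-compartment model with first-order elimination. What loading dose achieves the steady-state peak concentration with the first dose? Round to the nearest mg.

2284 mg

f = (1/2)^(93/34) ≈ 0.150174; accumulation ratio R = 1/(1−f) ≈ 1.17671.
Loading dose to hit Cmax,ss on first dose: D_load = D_maint·R ≈ 1941 × 1.17671 ≈ 2283.99 mg.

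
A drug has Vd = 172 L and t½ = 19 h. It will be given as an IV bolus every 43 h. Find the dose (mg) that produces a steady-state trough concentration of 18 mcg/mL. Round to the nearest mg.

τ/t½ = 43/19 ≈ 2.2632, so f = (1/2)^(43/19) ≈ 0.208316.
Cmin,ss = (D/Vd)·f/(1−f), so D = Cmin,ss·Vd·(1−f)/f.
D = 18 × 172 × (1−f)/f ≈ 18 × 172 × 3.80040 ≈ 11766.04 mg.

11766 mg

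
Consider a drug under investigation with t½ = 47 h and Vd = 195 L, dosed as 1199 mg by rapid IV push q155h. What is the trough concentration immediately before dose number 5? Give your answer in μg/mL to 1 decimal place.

f = (1/2)^(τ/t½) = (1/2)^(155/47) ≈ 0.1017.
C₀ = D/Vd = 1199/195 ≈ 6.149 μg/mL.
Before the 5th dose, 4 doses have been given. Superposition: Cmin = C₀·(f + f² + … + f^4).
≈ 6.149 × (0.1017 + 0.0103 + 0.0011 + 0.0001) ≈ 6.149 × 0.1132 ≈ 0.696 μg/mL.

0.7 μg/mL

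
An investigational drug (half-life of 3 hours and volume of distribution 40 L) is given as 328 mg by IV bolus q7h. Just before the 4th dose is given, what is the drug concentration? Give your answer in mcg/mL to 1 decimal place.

2.0 mcg/mL

f = (1/2)^(τ/t½) = (1/2)^(7/3) ≈ 0.1984.
C₀ = D/Vd = 328/40 ≈ 8.200 mcg/mL.
Before the 4th dose, 3 doses have been given. Superposition: Cmin = C₀·(f + f² + … + f^3).
≈ 8.200 × (0.1984 + 0.0394 + 0.0078) ≈ 8.200 × 0.2456 ≈ 2.014 mcg/mL.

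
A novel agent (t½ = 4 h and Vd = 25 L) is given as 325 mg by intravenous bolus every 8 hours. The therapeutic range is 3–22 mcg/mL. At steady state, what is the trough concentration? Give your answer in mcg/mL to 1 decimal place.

4.3 mcg/mL

The dosing interval is 2 half-lives, so f = 2^(−2) = 0.25.
Accumulation ratio R = 1/(1 − f) = 1/0.75 = 4/3.
Single-dose peak C₀ = D/Vd = 325/25 = 13 mcg/mL.
Steady-state peak Cmax,ss = C₀·R = 13 × 4/3 ≈ 17.333 mcg/mL.
Steady-state trough Cmin,ss = Cmax,ss·f ≈ 17.333 × 0.25 ≈ 4.333 mcg/mL.
Trough 4.3 mcg/mL vs MEC 3 mcg/mL: adequate.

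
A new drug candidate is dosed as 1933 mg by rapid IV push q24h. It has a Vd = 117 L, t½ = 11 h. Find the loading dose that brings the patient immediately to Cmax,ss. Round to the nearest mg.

2479 mg

f = (1/2)^(24/11) ≈ 0.220398; accumulation ratio R = 1/(1−f) ≈ 1.28271.
Loading dose to hit Cmax,ss on first dose: D_load = D_maint·R ≈ 1933 × 1.28271 ≈ 2479.48 mg.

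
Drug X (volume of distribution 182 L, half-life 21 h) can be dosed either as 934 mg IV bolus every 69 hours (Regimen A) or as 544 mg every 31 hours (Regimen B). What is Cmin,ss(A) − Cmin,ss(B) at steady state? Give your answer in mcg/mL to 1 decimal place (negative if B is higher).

Regimen A: f = (1/2)^(69/21) ≈ 0.1025; Cmin,ss = (934/182)·f/(1−f) ≈ 0.586 mcg/mL.
Regimen B: f = (1/2)^(31/21) ≈ 0.3594; Cmin,ss = (544/182)·f/(1−f) ≈ 1.677 mcg/mL.
Difference ≈ 0.586 − 1.677 ≈ -1.091 mcg/mL.

-1.1 mcg/mL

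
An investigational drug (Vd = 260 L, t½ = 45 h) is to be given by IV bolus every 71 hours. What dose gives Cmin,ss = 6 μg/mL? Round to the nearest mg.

3097 mg

τ/t½ = 71/45 ≈ 1.5778, so f = (1/2)^(71/45) ≈ 0.334997.
Cmin,ss = (D/Vd)·f/(1−f), so D = Cmin,ss·Vd·(1−f)/f.
D = 6 × 260 × (1−f)/f ≈ 6 × 260 × 1.98510 ≈ 3096.76 mg.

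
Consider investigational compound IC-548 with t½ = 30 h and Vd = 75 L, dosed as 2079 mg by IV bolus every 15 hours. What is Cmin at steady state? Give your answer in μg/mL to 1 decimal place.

66.9 μg/mL

τ/t½ = 15/30 ≈ 0.5, so fraction remaining f = (1/2)^(15/30) ≈ 0.7071.
At steady state, accumulation factor R = 1/(1 − e^(−kτ)) ≈ 3.4141.
Single-dose peak C₀ = D/Vd = 2079/75 ≈ 27.720 μg/mL.
Cmax,ss = C₀/(1 − f) ≈ 27.720/0.2929 ≈ 94.640 μg/mL.
Steady-state trough Cmin,ss = Cmax,ss·f ≈ 94.640 × 0.7071 ≈ 66.920 μg/mL.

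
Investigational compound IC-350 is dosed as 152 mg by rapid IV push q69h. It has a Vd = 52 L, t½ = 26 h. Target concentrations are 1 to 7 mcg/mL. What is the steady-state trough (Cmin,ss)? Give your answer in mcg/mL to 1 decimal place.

0.6 mcg/mL

k = ln2/t½ = ln2/26 ≈ 0.026660 h⁻¹; fraction remaining f = e^(−kτ) = e^(−0.026660×69) ≈ 0.1589.
Single-dose peak C₀ = D/Vd = 152/52 ≈ 2.923 mcg/mL.
Steady-state trough Cmin,ss = C₀·f/(1−f) ≈ 2.923 × 0.1589/0.8411 ≈ 0.552 mcg/mL.
Trough 0.6 mcg/mL vs MEC 1 mcg/mL: subtherapeutic.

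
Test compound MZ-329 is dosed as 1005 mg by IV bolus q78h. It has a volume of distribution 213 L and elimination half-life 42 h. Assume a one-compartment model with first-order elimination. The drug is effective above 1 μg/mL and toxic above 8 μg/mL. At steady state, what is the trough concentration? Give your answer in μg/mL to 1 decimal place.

k = ln2/t½ = ln2/42 ≈ 0.016504 h⁻¹; fraction remaining f = e^(−kτ) = e^(−0.016504×78) ≈ 0.2760.
Each bolus raises the concentration by D/Vd = 1005/213 ≈ 4.718 μg/mL.
Steady-state trough Cmin,ss = C₀·f/(1−f) ≈ 4.718 × 0.2760/0.7240 ≈ 1.799 μg/mL.
Trough 1.8 μg/mL vs MEC 1 μg/mL: adequate.

1.8 μg/mL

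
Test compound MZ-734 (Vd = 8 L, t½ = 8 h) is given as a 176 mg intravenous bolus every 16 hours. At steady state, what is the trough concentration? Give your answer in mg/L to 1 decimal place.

τ = 16 h = 2 half-lives, so f = (1/2)^2 = 0.25.
At steady state, R = 1/(1 − 0.25) = 4/3.
Single-dose peak C₀ = D/Vd = 176/8 = 22 mg/L.
Steady-state peak Cmax,ss = C₀·R = 22 × 4/3 ≈ 29.333 mg/L.
Steady-state trough Cmin,ss = Cmax,ss·f ≈ 29.333 × 0.25 ≈ 7.333 mg/L.

7.3 mg/L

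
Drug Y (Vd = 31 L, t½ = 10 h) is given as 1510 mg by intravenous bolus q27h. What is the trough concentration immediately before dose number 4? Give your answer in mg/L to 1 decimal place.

f = (1/2)^(τ/t½) = (1/2)^(27/10) ≈ 0.1539.
C₀ = D/Vd = 1510/31 ≈ 48.710 mg/L.
Before the 4th dose, 3 doses have been given. Superposition: Cmin = C₀·(f + f² + … + f^3).
≈ 48.710 × (0.1539 + 0.0237 + 0.0036) ≈ 48.710 × 0.1812 ≈ 8.826 mg/L.

8.8 mg/L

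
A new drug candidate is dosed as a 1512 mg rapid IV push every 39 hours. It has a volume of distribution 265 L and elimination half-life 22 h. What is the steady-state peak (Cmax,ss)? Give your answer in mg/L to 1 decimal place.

τ/t½ = 39/22 ≈ 1.7727, so fraction remaining f = (1/2)^(39/22) ≈ 0.2927.
Accumulation ratio R = 1/(1 − f) ≈ 1/0.7073 ≈ 1.4138.
Single-dose peak C₀ = D/Vd = 1512/265 ≈ 5.706 mg/L.
Steady-state peak Cmax,ss = C₀·R ≈ 5.706 × 1.4138 ≈ 8.067 mg/L.

8.1 mg/L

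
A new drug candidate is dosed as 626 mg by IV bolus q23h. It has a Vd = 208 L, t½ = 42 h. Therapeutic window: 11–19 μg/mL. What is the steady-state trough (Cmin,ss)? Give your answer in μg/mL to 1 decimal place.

k = ln2/t½ = ln2/42 ≈ 0.016504 h⁻¹; fraction remaining f = e^(−kτ) = e^(−0.016504×23) ≈ 0.6841.
Accumulation ratio R = 1/(1 − f) ≈ 1/0.3159 ≈ 3.1656.
Single-dose peak C₀ = D/Vd = 626/208 ≈ 3.010 μg/mL.
Steady-state peak Cmax,ss = C₀·R ≈ 3.010 × 3.1656 ≈ 9.528 μg/mL.
One interval later, Cmin,ss = Cmax,ss·e^(−kτ) ≈ 9.528 × 0.6841 ≈ 6.518 μg/mL.
Trough 6.5 μg/mL vs MEC 11 μg/mL: subtherapeutic.

6.5 μg/mL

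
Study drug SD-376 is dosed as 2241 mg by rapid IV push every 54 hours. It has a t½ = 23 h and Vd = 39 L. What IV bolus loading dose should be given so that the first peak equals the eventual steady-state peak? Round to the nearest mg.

f = (1/2)^(54/23) ≈ 0.196442; accumulation ratio R = 1/(1−f) ≈ 1.24447.
Loading dose to hit Cmax,ss on first dose: D_load = D_maint·R ≈ 2241 × 1.24447 ≈ 2788.86 mg.

2789 mg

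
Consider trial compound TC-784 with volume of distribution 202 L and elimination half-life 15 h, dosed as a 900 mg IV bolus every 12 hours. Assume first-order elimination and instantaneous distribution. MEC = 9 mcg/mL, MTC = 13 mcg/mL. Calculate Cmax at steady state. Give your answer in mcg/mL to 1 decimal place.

Over one 12-h interval, 12/15 ≈ 0.8 half-lives elapse, leaving f ≈ 0.5743 of each dose.
At steady state, accumulation factor R = 1/(1 − e^(−kτ)) ≈ 2.3491.
Each bolus raises the concentration by D/Vd = 900/202 ≈ 4.455 mcg/mL.
Steady-state peak Cmax,ss = C₀·R ≈ 4.455 × 2.3491 ≈ 10.465 mcg/mL.
Peak 10.5 mcg/mL vs MTC 13 mcg/mL: below toxic threshold.

10.5 mcg/mL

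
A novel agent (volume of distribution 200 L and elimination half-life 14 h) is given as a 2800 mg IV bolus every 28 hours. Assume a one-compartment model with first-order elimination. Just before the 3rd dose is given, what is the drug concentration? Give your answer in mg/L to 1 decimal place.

4.4 mg/L

f = (1/2)^(τ/t½) = (1/2)^(28/14) ≈ 0.2500.
C₀ = D/Vd = 2800/200 ≈ 14.000 mg/L.
Before the 3rd dose, 2 doses have been given. Superposition: Cmin = C₀·(f + f²).
≈ 14.000 × (0.2500 + 0.0625) ≈ 14.000 × 0.3125 ≈ 4.375 mg/L.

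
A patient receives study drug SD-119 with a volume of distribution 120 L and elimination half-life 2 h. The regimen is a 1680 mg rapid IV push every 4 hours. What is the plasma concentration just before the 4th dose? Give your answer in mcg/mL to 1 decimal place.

f = (1/2)^(τ/t½) = (1/2)^(4/2) ≈ 0.2500.
C₀ = D/Vd = 1680/120 ≈ 14.000 mcg/mL.
Before the 4th dose, 3 doses have been given. Superposition: Cmin = C₀·(f + f² + … + f^3).
≈ 14.000 × (0.2500 + 0.0625 + 0.0156) ≈ 14.000 × 0.3281 ≈ 4.593 mcg/mL.

4.6 mcg/mL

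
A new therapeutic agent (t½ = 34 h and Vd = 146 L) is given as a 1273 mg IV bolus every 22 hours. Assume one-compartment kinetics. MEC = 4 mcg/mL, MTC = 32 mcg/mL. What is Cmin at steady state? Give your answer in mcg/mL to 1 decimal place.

k = ln2/t½ = ln2/34 ≈ 0.020387 h⁻¹; fraction remaining f = e^(−kτ) = e^(−0.020387×22) ≈ 0.6386.
Accumulation ratio R = 1/(1 − f) ≈ 1/0.3614 ≈ 2.7670.
Each bolus raises the concentration by D/Vd = 1273/146 ≈ 8.719 mcg/mL.
Steady-state peak Cmax,ss = C₀·R ≈ 8.719 × 2.7670 ≈ 24.125 mcg/mL.
One interval later, Cmin,ss = Cmax,ss·e^(−kτ) ≈ 24.125 × 0.6386 ≈ 15.406 mcg/mL.
Trough 15.4 mcg/mL vs MEC 4 mcg/mL: adequate.

15.4 mcg/mL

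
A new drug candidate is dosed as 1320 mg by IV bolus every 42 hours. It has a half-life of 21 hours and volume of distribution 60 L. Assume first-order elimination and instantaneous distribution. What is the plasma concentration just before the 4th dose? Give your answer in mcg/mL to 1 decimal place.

f = (1/2)^(τ/t½) = (1/2)^(42/21) ≈ 0.2500.
C₀ = D/Vd = 1320/60 ≈ 22.000 mcg/mL.
Before the 4th dose, 3 doses have been given. Superposition: Cmin = C₀·(f + f² + … + f^3).
≈ 22.000 × (0.2500 + 0.0625 + 0.0156) ≈ 22.000 × 0.3281 ≈ 7.218 mcg/mL.

7.2 mcg/mL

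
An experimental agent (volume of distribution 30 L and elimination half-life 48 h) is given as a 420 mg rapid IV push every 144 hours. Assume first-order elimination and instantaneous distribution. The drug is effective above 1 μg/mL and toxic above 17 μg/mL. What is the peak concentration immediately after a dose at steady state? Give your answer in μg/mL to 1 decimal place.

τ = 144 h = 3 half-lives, so f = (1/2)^3 = 0.125.
Accumulation ratio R = 1/(1 − f) = 1/0.875 = 8/7.
Single-dose peak C₀ = D/Vd = 420/30 = 14 μg/mL.
Steady-state peak Cmax,ss = C₀·R = 14 × 8/7 ≈ 16.000 μg/mL.
Peak 16.0 μg/mL vs MTC 17 μg/mL: below toxic threshold.

16.0 μg/mL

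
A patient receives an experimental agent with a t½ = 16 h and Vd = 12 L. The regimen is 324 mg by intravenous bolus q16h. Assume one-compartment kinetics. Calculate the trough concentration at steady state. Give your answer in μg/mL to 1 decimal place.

The dosing interval is 1 half-life, so f = 2^(−1) = 0.5.
Accumulation ratio R = 1/(1 − f) = 1/0.5 = 2/1.
Single-dose peak C₀ = D/Vd = 324/12 = 27 μg/mL.
Steady-state peak Cmax,ss = C₀·R = 27 × 2/1 ≈ 54.000 μg/mL.
Steady-state trough Cmin,ss = Cmax,ss·f ≈ 54.000 × 0.5 ≈ 27.000 μg/mL.

27.0 μg/mL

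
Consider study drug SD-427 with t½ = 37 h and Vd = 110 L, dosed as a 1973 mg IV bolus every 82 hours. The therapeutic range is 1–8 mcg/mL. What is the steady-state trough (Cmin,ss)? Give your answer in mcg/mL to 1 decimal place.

k = ln2/t½ = ln2/37 ≈ 0.018734 h⁻¹; fraction remaining f = e^(−kτ) = e^(−0.018734×82) ≈ 0.2152.
At steady state, accumulation factor R = 1/(1 − e^(−kτ)) ≈ 1.2742.
Each bolus raises the concentration by D/Vd = 1973/110 ≈ 17.936 mcg/mL.
Cmax,ss = C₀/(1 − f) ≈ 17.936/0.7848 ≈ 22.854 mcg/mL.
One interval later, Cmin,ss = Cmax,ss·e^(−kτ) ≈ 22.854 × 0.2152 ≈ 4.918 mcg/mL.
Trough 4.9 mcg/mL vs MEC 1 mcg/mL: adequate.

4.9 mcg/mL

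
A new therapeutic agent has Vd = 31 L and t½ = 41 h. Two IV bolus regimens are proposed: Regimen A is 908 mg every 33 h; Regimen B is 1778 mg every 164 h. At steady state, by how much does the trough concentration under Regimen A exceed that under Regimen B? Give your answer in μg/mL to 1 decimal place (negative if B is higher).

35.4 μg/mL

Regimen A: f = (1/2)^(33/41) ≈ 0.5724; Cmin,ss = (908/31)·f/(1−f) ≈ 39.209 μg/mL.
Regimen B: f = (1/2)^(164/41) ≈ 0.0625; Cmin,ss = (1778/31)·f/(1−f) ≈ 3.824 μg/mL.
Difference ≈ 39.209 − 3.824 ≈ 35.385 μg/mL.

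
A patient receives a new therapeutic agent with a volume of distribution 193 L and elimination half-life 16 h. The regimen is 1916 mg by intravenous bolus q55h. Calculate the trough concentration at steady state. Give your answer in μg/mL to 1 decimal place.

τ/t½ = 55/16 ≈ 3.4375, so fraction remaining f = (1/2)^(55/16) ≈ 0.0923.
Each bolus raises the concentration by D/Vd = 1916/193 ≈ 9.927 μg/mL.
Steady-state trough Cmin,ss = C₀·f/(1−f) ≈ 9.927 × 0.0923/0.9077 ≈ 1.009 μg/mL.

1.0 μg/mL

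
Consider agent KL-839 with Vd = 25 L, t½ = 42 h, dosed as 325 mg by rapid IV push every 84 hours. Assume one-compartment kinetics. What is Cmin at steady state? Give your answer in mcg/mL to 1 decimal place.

The dosing interval is 2 half-lives, so f = 2^(−2) = 0.25.
Accumulation ratio R = 1/(1 − f) = 1/0.75 = 4/3.
Single-dose peak C₀ = D/Vd = 325/25 = 13 mcg/mL.
Steady-state peak Cmax,ss = C₀·R = 13 × 4/3 ≈ 17.333 mcg/mL.
Steady-state trough Cmin,ss = Cmax,ss·f ≈ 17.333 × 0.25 ≈ 4.333 mcg/mL.

4.3 mcg/mL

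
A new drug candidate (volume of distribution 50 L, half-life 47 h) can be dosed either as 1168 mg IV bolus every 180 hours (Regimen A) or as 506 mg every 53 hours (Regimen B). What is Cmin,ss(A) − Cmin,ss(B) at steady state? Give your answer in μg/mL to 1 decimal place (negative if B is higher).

Regimen A: f = (1/2)^(180/47) ≈ 0.0703; Cmin,ss = (1168/50)·f/(1−f) ≈ 1.766 μg/mL.
Regimen B: f = (1/2)^(53/47) ≈ 0.4577; Cmin,ss = (506/50)·f/(1−f) ≈ 8.541 μg/mL.
Difference ≈ 1.766 − 8.541 ≈ -6.775 μg/mL.

-6.8 μg/mL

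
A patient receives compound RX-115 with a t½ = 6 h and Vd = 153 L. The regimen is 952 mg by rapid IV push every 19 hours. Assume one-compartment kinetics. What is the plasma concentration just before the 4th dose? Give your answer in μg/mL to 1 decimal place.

f = (1/2)^(τ/t½) = (1/2)^(19/6) ≈ 0.1114.
C₀ = D/Vd = 952/153 ≈ 6.222 μg/mL.
Before the 4th dose, 3 doses have been given. Superposition: Cmin = C₀·(f + f² + … + f^3).
≈ 6.222 × (0.1114 + 0.0124 + 0.0014) ≈ 6.222 × 0.1252 ≈ 0.779 μg/mL.

0.8 μg/mL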